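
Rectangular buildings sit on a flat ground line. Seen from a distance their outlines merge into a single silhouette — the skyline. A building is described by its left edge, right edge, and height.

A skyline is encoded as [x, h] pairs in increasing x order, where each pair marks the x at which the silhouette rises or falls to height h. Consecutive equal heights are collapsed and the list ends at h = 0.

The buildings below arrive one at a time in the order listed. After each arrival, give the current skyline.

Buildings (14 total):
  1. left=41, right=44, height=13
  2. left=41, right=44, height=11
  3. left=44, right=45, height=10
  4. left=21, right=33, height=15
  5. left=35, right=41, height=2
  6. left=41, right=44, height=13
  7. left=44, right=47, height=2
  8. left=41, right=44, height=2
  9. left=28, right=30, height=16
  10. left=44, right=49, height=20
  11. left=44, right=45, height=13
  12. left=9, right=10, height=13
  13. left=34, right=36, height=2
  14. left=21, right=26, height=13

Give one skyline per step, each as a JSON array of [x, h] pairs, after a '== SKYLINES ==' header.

== SKYLINES ==
[[41,13],[44,0]]
[[41,13],[44,0]]
[[41,13],[44,10],[45,0]]
[[21,15],[33,0],[41,13],[44,10],[45,0]]
[[21,15],[33,0],[35,2],[41,13],[44,10],[45,0]]
[[21,15],[33,0],[35,2],[41,13],[44,10],[45,0]]
[[21,15],[33,0],[35,2],[41,13],[44,10],[45,2],[47,0]]
[[21,15],[33,0],[35,2],[41,13],[44,10],[45,2],[47,0]]
[[21,15],[28,16],[30,15],[33,0],[35,2],[41,13],[44,10],[45,2],[47,0]]
[[21,15],[28,16],[30,15],[33,0],[35,2],[41,13],[44,20],[49,0]]
[[21,15],[28,16],[30,15],[33,0],[35,2],[41,13],[44,20],[49,0]]
[[9,13],[10,0],[21,15],[28,16],[30,15],[33,0],[35,2],[41,13],[44,20],[49,0]]
[[9,13],[10,0],[21,15],[28,16],[30,15],[33,0],[34,2],[41,13],[44,20],[49,0]]
[[9,13],[10,0],[21,15],[28,16],[30,15],[33,0],[34,2],[41,13],[44,20],[49,0]]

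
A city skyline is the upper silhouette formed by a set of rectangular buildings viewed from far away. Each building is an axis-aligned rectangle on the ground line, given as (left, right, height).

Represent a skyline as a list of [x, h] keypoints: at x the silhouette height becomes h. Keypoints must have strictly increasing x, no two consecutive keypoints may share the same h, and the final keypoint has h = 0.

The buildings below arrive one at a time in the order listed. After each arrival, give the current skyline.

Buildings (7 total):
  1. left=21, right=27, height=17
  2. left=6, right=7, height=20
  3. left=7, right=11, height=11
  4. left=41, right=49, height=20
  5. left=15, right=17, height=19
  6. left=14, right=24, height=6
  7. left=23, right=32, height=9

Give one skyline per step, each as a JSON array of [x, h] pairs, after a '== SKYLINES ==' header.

== SKYLINES ==
[[21,17],[27,0]]
[[6,20],[7,0],[21,17],[27,0]]
[[6,20],[7,11],[11,0],[21,17],[27,0]]
[[6,20],[7,11],[11,0],[21,17],[27,0],[41,20],[49,0]]
[[6,20],[7,11],[11,0],[15,19],[17,0],[21,17],[27,0],[41,20],[49,0]]
[[6,20],[7,11],[11,0],[14,6],[15,19],[17,6],[21,17],[27,0],[41,20],[49,0]]
[[6,20],[7,11],[11,0],[14,6],[15,19],[17,6],[21,17],[27,9],[32,0],[41,20],[49,0]]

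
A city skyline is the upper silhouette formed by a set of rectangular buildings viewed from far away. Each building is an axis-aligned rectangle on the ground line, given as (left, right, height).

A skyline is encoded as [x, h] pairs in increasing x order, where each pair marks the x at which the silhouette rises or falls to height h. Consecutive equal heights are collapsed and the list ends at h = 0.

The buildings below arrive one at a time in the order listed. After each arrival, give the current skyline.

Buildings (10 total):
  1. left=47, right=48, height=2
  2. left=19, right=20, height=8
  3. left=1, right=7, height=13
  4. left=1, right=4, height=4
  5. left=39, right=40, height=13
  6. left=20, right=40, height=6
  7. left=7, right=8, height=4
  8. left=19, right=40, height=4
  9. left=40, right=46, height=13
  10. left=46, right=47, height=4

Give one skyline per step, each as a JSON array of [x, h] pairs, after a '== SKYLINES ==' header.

== SKYLINES ==
[[47,2],[48,0]]
[[19,8],[20,0],[47,2],[48,0]]
[[1,13],[7,0],[19,8],[20,0],[47,2],[48,0]]
[[1,13],[7,0],[19,8],[20,0],[47,2],[48,0]]
[[1,13],[7,0],[19,8],[20,0],[39,13],[40,0],[47,2],[48,0]]
[[1,13],[7,0],[19,8],[20,6],[39,13],[40,0],[47,2],[48,0]]
[[1,13],[7,4],[8,0],[19,8],[20,6],[39,13],[40,0],[47,2],[48,0]]
[[1,13],[7,4],[8,0],[19,8],[20,6],[39,13],[40,0],[47,2],[48,0]]
[[1,13],[7,4],[8,0],[19,8],[20,6],[39,13],[46,0],[47,2],[48,0]]
[[1,13],[7,4],[8,0],[19,8],[20,6],[39,13],[46,4],[47,2],[48,0]]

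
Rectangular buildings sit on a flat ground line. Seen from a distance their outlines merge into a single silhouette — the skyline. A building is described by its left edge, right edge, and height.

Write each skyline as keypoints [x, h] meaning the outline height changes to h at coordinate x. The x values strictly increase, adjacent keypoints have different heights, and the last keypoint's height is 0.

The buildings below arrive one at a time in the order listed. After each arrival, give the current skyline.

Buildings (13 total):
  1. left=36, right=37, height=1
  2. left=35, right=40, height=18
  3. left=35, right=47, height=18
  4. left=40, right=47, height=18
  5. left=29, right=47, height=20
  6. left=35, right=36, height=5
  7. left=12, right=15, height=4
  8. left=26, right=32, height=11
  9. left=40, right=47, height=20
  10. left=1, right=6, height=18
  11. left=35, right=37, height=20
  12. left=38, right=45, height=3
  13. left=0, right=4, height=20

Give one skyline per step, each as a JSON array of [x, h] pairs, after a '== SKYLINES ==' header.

== SKYLINES ==
[[36,1],[37,0]]
[[35,18],[40,0]]
[[35,18],[47,0]]
[[35,18],[47,0]]
[[29,20],[47,0]]
[[29,20],[47,0]]
[[12,4],[15,0],[29,20],[47,0]]
[[12,4],[15,0],[26,11],[29,20],[47,0]]
[[12,4],[15,0],[26,11],[29,20],[47,0]]
[[1,18],[6,0],[12,4],[15,0],[26,11],[29,20],[47,0]]
[[1,18],[6,0],[12,4],[15,0],[26,11],[29,20],[47,0]]
[[1,18],[6,0],[12,4],[15,0],[26,11],[29,20],[47,0]]
[[0,20],[4,18],[6,0],[12,4],[15,0],[26,11],[29,20],[47,0]]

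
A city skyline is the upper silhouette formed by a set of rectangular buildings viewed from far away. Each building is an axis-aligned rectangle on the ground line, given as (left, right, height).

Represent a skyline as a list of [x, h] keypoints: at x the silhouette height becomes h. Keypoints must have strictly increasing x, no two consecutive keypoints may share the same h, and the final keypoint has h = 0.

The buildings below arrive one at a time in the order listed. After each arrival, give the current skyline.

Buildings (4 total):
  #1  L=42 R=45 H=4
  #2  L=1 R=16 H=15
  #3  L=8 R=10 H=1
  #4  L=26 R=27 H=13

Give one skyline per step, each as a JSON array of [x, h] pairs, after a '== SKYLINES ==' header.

== SKYLINES ==
[[42,4],[45,0]]
[[1,15],[16,0],[42,4],[45,0]]
[[1,15],[16,0],[42,4],[45,0]]
[[1,15],[16,0],[26,13],[27,0],[42,4],[45,0]]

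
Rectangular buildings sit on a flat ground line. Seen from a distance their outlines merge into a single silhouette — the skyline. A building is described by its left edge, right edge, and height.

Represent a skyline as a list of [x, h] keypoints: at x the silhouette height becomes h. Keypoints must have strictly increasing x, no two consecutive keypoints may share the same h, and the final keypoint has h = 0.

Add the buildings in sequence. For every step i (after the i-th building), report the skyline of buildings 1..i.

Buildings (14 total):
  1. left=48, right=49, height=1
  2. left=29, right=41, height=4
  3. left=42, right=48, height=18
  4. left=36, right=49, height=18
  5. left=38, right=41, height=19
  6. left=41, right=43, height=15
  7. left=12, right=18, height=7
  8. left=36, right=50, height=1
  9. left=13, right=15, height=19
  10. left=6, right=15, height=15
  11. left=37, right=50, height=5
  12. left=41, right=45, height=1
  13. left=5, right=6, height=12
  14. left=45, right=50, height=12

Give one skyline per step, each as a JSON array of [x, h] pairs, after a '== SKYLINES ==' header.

== SKYLINES ==
[[48,1],[49,0]]
[[29,4],[41,0],[48,1],[49,0]]
[[29,4],[41,0],[42,18],[48,1],[49,0]]
[[29,4],[36,18],[49,0]]
[[29,4],[36,18],[38,19],[41,18],[49,0]]
[[29,4],[36,18],[38,19],[41,18],[49,0]]
[[12,7],[18,0],[29,4],[36,18],[38,19],[41,18],[49,0]]
[[12,7],[18,0],[29,4],[36,18],[38,19],[41,18],[49,1],[50,0]]
[[12,7],[13,19],[15,7],[18,0],[29,4],[36,18],[38,19],[41,18],[49,1],[50,0]]
[[6,15],[13,19],[15,7],[18,0],[29,4],[36,18],[38,19],[41,18],[49,1],[50,0]]
[[6,15],[13,19],[15,7],[18,0],[29,4],[36,18],[38,19],[41,18],[49,5],[50,0]]
[[6,15],[13,19],[15,7],[18,0],[29,4],[36,18],[38,19],[41,18],[49,5],[50,0]]
[[5,12],[6,15],[13,19],[15,7],[18,0],[29,4],[36,18],[38,19],[41,18],[49,5],[50,0]]
[[5,12],[6,15],[13,19],[15,7],[18,0],[29,4],[36,18],[38,19],[41,18],[49,12],[50,0]]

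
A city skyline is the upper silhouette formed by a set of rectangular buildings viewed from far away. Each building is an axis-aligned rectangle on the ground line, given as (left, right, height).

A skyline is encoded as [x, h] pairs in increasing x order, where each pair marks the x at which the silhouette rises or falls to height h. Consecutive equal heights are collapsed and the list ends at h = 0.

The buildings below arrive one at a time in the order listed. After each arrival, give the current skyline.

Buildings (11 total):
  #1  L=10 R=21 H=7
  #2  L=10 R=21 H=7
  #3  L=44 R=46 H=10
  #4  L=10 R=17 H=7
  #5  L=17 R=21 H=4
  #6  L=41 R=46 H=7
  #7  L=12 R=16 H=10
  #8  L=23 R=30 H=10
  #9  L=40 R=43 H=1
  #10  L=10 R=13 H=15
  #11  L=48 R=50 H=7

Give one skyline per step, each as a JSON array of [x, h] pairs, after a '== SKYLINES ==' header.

== SKYLINES ==
[[10,7],[21,0]]
[[10,7],[21,0]]
[[10,7],[21,0],[44,10],[46,0]]
[[10,7],[21,0],[44,10],[46,0]]
[[10,7],[21,0],[44,10],[46,0]]
[[10,7],[21,0],[41,7],[44,10],[46,0]]
[[10,7],[12,10],[16,7],[21,0],[41,7],[44,10],[46,0]]
[[10,7],[12,10],[16,7],[21,0],[23,10],[30,0],[41,7],[44,10],[46,0]]
[[10,7],[12,10],[16,7],[21,0],[23,10],[30,0],[40,1],[41,7],[44,10],[46,0]]
[[10,15],[13,10],[16,7],[21,0],[23,10],[30,0],[40,1],[41,7],[44,10],[46,0]]
[[10,15],[13,10],[16,7],[21,0],[23,10],[30,0],[40,1],[41,7],[44,10],[46,0],[48,7],[50,0]]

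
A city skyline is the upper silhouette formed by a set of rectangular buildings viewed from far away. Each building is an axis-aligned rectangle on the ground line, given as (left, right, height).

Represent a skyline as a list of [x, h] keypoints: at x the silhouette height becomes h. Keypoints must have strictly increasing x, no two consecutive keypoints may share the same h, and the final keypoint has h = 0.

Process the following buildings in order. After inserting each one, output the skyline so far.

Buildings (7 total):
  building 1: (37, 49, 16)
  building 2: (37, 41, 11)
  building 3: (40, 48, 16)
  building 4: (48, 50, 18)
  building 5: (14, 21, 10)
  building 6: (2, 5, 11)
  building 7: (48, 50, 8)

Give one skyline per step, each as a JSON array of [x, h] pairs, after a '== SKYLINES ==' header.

== SKYLINES ==
[[37,16],[49,0]]
[[37,16],[49,0]]
[[37,16],[49,0]]
[[37,16],[48,18],[50,0]]
[[14,10],[21,0],[37,16],[48,18],[50,0]]
[[2,11],[5,0],[14,10],[21,0],[37,16],[48,18],[50,0]]
[[2,11],[5,0],[14,10],[21,0],[37,16],[48,18],[50,0]]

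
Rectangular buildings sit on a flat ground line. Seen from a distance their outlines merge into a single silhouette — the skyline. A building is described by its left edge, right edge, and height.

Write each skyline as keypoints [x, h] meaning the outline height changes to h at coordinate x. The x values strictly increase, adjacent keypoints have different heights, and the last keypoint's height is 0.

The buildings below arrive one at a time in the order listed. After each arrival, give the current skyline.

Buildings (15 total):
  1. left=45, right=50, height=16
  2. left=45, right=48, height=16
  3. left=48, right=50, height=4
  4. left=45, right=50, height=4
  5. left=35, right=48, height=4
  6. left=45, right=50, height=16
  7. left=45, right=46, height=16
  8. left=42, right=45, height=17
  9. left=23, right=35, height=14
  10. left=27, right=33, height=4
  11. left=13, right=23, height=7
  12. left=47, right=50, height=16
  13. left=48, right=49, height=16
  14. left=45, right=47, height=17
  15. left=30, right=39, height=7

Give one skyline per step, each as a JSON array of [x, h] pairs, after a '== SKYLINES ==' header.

== SKYLINES ==
[[45,16],[50,0]]
[[45,16],[50,0]]
[[45,16],[50,0]]
[[45,16],[50,0]]
[[35,4],[45,16],[50,0]]
[[35,4],[45,16],[50,0]]
[[35,4],[45,16],[50,0]]
[[35,4],[42,17],[45,16],[50,0]]
[[23,14],[35,4],[42,17],[45,16],[50,0]]
[[23,14],[35,4],[42,17],[45,16],[50,0]]
[[13,7],[23,14],[35,4],[42,17],[45,16],[50,0]]
[[13,7],[23,14],[35,4],[42,17],[45,16],[50,0]]
[[13,7],[23,14],[35,4],[42,17],[45,16],[50,0]]
[[13,7],[23,14],[35,4],[42,17],[47,16],[50,0]]
[[13,7],[23,14],[35,7],[39,4],[42,17],[47,16],[50,0]]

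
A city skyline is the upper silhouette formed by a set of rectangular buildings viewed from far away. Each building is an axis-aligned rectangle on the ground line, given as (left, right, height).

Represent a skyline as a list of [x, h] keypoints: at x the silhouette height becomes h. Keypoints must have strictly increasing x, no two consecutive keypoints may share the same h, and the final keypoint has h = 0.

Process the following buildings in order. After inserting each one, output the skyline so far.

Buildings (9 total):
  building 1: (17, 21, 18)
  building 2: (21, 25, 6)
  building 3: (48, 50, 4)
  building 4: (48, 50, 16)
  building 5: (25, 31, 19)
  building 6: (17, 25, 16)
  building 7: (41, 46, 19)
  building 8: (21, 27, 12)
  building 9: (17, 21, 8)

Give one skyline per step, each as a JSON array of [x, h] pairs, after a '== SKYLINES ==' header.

== SKYLINES ==
[[17,18],[21,0]]
[[17,18],[21,6],[25,0]]
[[17,18],[21,6],[25,0],[48,4],[50,0]]
[[17,18],[21,6],[25,0],[48,16],[50,0]]
[[17,18],[21,6],[25,19],[31,0],[48,16],[50,0]]
[[17,18],[21,16],[25,19],[31,0],[48,16],[50,0]]
[[17,18],[21,16],[25,19],[31,0],[41,19],[46,0],[48,16],[50,0]]
[[17,18],[21,16],[25,19],[31,0],[41,19],[46,0],[48,16],[50,0]]
[[17,18],[21,16],[25,19],[31,0],[41,19],[46,0],[48,16],[50,0]]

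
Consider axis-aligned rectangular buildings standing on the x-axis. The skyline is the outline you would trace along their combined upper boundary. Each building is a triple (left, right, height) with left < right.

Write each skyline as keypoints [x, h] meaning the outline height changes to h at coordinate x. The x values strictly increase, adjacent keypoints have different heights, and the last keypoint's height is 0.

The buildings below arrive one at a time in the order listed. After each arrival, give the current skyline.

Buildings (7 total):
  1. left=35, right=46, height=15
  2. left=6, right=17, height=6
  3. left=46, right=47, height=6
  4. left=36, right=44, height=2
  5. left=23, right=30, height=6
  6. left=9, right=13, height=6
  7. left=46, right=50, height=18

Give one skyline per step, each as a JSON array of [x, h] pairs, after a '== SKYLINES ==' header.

== SKYLINES ==
[[35,15],[46,0]]
[[6,6],[17,0],[35,15],[46,0]]
[[6,6],[17,0],[35,15],[46,6],[47,0]]
[[6,6],[17,0],[35,15],[46,6],[47,0]]
[[6,6],[17,0],[23,6],[30,0],[35,15],[46,6],[47,0]]
[[6,6],[17,0],[23,6],[30,0],[35,15],[46,6],[47,0]]
[[6,6],[17,0],[23,6],[30,0],[35,15],[46,18],[50,0]]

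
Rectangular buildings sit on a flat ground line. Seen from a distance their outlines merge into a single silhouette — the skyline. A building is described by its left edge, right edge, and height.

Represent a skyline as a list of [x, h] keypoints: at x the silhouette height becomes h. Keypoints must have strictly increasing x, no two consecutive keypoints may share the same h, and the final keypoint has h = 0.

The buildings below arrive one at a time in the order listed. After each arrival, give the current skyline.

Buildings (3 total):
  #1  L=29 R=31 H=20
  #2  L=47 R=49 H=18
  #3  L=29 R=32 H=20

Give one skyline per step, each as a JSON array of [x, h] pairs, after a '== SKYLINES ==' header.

== SKYLINES ==
[[29,20],[31,0]]
[[29,20],[31,0],[47,18],[49,0]]
[[29,20],[32,0],[47,18],[49,0]]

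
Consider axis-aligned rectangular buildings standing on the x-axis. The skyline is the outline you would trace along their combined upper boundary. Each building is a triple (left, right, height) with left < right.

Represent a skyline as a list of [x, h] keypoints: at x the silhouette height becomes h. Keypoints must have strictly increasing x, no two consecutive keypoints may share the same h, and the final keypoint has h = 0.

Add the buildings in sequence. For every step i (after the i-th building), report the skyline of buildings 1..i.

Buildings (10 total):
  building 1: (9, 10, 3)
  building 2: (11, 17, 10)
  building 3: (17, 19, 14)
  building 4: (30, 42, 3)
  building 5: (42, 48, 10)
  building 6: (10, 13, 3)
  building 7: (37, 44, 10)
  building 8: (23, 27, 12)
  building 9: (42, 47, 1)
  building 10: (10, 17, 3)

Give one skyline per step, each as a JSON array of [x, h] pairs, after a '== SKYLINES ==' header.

== SKYLINES ==
[[9,3],[10,0]]
[[9,3],[10,0],[11,10],[17,0]]
[[9,3],[10,0],[11,10],[17,14],[19,0]]
[[9,3],[10,0],[11,10],[17,14],[19,0],[30,3],[42,0]]
[[9,3],[10,0],[11,10],[17,14],[19,0],[30,3],[42,10],[48,0]]
[[9,3],[11,10],[17,14],[19,0],[30,3],[42,10],[48,0]]
[[9,3],[11,10],[17,14],[19,0],[30,3],[37,10],[48,0]]
[[9,3],[11,10],[17,14],[19,0],[23,12],[27,0],[30,3],[37,10],[48,0]]
[[9,3],[11,10],[17,14],[19,0],[23,12],[27,0],[30,3],[37,10],[48,0]]
[[9,3],[11,10],[17,14],[19,0],[23,12],[27,0],[30,3],[37,10],[48,0]]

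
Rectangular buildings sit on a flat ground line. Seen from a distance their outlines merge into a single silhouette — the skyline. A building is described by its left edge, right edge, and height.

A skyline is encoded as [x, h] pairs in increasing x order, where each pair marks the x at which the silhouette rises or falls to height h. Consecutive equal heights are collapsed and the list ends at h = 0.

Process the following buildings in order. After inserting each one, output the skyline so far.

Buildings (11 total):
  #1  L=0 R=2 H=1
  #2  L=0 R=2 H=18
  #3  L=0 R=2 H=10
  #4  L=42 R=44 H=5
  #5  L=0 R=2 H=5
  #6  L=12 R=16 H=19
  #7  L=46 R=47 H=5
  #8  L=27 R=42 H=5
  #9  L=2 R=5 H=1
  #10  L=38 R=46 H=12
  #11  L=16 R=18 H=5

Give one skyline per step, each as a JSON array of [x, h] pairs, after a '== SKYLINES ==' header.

== SKYLINES ==
[[0,1],[2,0]]
[[0,18],[2,0]]
[[0,18],[2,0]]
[[0,18],[2,0],[42,5],[44,0]]
[[0,18],[2,0],[42,5],[44,0]]
[[0,18],[2,0],[12,19],[16,0],[42,5],[44,0]]
[[0,18],[2,0],[12,19],[16,0],[42,5],[44,0],[46,5],[47,0]]
[[0,18],[2,0],[12,19],[16,0],[27,5],[44,0],[46,5],[47,0]]
[[0,18],[2,1],[5,0],[12,19],[16,0],[27,5],[44,0],[46,5],[47,0]]
[[0,18],[2,1],[5,0],[12,19],[16,0],[27,5],[38,12],[46,5],[47,0]]
[[0,18],[2,1],[5,0],[12,19],[16,5],[18,0],[27,5],[38,12],[46,5],[47,0]]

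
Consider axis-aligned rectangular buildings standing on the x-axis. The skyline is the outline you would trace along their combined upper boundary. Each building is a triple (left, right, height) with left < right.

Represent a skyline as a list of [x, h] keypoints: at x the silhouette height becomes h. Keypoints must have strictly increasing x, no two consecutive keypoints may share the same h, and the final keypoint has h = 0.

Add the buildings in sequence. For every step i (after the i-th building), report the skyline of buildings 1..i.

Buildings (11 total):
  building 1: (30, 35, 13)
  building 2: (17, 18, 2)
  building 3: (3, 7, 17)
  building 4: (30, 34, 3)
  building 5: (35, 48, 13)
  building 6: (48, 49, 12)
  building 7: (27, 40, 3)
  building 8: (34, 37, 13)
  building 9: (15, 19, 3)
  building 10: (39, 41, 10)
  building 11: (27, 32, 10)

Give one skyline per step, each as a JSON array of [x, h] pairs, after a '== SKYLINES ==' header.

== SKYLINES ==
[[30,13],[35,0]]
[[17,2],[18,0],[30,13],[35,0]]
[[3,17],[7,0],[17,2],[18,0],[30,13],[35,0]]
[[3,17],[7,0],[17,2],[18,0],[30,13],[35,0]]
[[3,17],[7,0],[17,2],[18,0],[30,13],[48,0]]
[[3,17],[7,0],[17,2],[18,0],[30,13],[48,12],[49,0]]
[[3,17],[7,0],[17,2],[18,0],[27,3],[30,13],[48,12],[49,0]]
[[3,17],[7,0],[17,2],[18,0],[27,3],[30,13],[48,12],[49,0]]
[[3,17],[7,0],[15,3],[19,0],[27,3],[30,13],[48,12],[49,0]]
[[3,17],[7,0],[15,3],[19,0],[27,3],[30,13],[48,12],[49,0]]
[[3,17],[7,0],[15,3],[19,0],[27,10],[30,13],[48,12],[49,0]]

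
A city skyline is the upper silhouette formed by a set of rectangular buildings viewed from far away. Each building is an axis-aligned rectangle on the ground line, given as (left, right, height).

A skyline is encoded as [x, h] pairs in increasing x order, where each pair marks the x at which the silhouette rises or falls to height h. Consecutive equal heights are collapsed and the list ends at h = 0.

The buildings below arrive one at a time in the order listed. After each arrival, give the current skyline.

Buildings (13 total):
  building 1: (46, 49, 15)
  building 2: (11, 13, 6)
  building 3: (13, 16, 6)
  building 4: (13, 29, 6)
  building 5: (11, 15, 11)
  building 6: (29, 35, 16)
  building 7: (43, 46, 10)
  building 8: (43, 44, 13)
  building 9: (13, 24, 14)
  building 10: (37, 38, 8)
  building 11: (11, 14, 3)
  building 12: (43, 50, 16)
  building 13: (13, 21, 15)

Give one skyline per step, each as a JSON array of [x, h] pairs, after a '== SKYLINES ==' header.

== SKYLINES ==
[[46,15],[49,0]]
[[11,6],[13,0],[46,15],[49,0]]
[[11,6],[16,0],[46,15],[49,0]]
[[11,6],[29,0],[46,15],[49,0]]
[[11,11],[15,6],[29,0],[46,15],[49,0]]
[[11,11],[15,6],[29,16],[35,0],[46,15],[49,0]]
[[11,11],[15,6],[29,16],[35,0],[43,10],[46,15],[49,0]]
[[11,11],[15,6],[29,16],[35,0],[43,13],[44,10],[46,15],[49,0]]
[[11,11],[13,14],[24,6],[29,16],[35,0],[43,13],[44,10],[46,15],[49,0]]
[[11,11],[13,14],[24,6],[29,16],[35,0],[37,8],[38,0],[43,13],[44,10],[46,15],[49,0]]
[[11,11],[13,14],[24,6],[29,16],[35,0],[37,8],[38,0],[43,13],[44,10],[46,15],[49,0]]
[[11,11],[13,14],[24,6],[29,16],[35,0],[37,8],[38,0],[43,16],[50,0]]
[[11,11],[13,15],[21,14],[24,6],[29,16],[35,0],[37,8],[38,0],[43,16],[50,0]]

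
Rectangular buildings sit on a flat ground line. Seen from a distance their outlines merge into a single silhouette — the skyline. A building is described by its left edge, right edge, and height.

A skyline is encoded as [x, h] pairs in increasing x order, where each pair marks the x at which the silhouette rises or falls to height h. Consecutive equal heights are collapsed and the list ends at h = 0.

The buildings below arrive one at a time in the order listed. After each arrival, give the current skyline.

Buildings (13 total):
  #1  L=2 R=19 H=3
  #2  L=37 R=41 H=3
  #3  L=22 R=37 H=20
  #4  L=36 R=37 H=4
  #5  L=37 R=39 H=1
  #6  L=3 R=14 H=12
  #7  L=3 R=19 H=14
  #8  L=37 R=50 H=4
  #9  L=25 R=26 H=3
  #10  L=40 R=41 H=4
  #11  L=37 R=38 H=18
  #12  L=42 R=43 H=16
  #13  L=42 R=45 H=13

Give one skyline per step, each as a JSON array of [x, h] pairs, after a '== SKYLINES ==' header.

== SKYLINES ==
[[2,3],[19,0]]
[[2,3],[19,0],[37,3],[41,0]]
[[2,3],[19,0],[22,20],[37,3],[41,0]]
[[2,3],[19,0],[22,20],[37,3],[41,0]]
[[2,3],[19,0],[22,20],[37,3],[41,0]]
[[2,3],[3,12],[14,3],[19,0],[22,20],[37,3],[41,0]]
[[2,3],[3,14],[19,0],[22,20],[37,3],[41,0]]
[[2,3],[3,14],[19,0],[22,20],[37,4],[50,0]]
[[2,3],[3,14],[19,0],[22,20],[37,4],[50,0]]
[[2,3],[3,14],[19,0],[22,20],[37,4],[50,0]]
[[2,3],[3,14],[19,0],[22,20],[37,18],[38,4],[50,0]]
[[2,3],[3,14],[19,0],[22,20],[37,18],[38,4],[42,16],[43,4],[50,0]]
[[2,3],[3,14],[19,0],[22,20],[37,18],[38,4],[42,16],[43,13],[45,4],[50,0]]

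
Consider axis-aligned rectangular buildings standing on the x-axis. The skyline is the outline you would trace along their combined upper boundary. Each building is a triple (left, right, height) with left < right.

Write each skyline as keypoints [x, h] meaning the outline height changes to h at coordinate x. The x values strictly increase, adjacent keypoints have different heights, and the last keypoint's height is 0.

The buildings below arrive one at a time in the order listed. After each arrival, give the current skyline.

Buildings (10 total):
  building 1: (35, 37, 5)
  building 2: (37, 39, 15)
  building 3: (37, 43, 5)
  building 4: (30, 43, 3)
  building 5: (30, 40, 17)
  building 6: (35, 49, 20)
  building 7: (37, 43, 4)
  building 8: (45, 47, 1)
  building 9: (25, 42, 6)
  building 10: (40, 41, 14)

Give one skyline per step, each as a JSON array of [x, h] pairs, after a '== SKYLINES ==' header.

== SKYLINES ==
[[35,5],[37,0]]
[[35,5],[37,15],[39,0]]
[[35,5],[37,15],[39,5],[43,0]]
[[30,3],[35,5],[37,15],[39,5],[43,0]]
[[30,17],[40,5],[43,0]]
[[30,17],[35,20],[49,0]]
[[30,17],[35,20],[49,0]]
[[30,17],[35,20],[49,0]]
[[25,6],[30,17],[35,20],[49,0]]
[[25,6],[30,17],[35,20],[49,0]]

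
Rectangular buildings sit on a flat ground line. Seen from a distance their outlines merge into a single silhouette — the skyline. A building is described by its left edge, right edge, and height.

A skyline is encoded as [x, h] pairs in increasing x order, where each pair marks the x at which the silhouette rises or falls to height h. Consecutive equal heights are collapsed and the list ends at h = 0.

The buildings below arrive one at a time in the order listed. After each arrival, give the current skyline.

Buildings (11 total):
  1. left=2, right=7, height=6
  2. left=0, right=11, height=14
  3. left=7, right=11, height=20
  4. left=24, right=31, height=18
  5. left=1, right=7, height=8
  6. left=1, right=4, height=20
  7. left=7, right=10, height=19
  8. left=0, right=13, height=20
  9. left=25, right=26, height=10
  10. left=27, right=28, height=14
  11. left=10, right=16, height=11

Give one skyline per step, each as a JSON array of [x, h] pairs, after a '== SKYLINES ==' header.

== SKYLINES ==
[[2,6],[7,0]]
[[0,14],[11,0]]
[[0,14],[7,20],[11,0]]
[[0,14],[7,20],[11,0],[24,18],[31,0]]
[[0,14],[7,20],[11,0],[24,18],[31,0]]
[[0,14],[1,20],[4,14],[7,20],[11,0],[24,18],[31,0]]
[[0,14],[1,20],[4,14],[7,20],[11,0],[24,18],[31,0]]
[[0,20],[13,0],[24,18],[31,0]]
[[0,20],[13,0],[24,18],[31,0]]
[[0,20],[13,0],[24,18],[31,0]]
[[0,20],[13,11],[16,0],[24,18],[31,0]]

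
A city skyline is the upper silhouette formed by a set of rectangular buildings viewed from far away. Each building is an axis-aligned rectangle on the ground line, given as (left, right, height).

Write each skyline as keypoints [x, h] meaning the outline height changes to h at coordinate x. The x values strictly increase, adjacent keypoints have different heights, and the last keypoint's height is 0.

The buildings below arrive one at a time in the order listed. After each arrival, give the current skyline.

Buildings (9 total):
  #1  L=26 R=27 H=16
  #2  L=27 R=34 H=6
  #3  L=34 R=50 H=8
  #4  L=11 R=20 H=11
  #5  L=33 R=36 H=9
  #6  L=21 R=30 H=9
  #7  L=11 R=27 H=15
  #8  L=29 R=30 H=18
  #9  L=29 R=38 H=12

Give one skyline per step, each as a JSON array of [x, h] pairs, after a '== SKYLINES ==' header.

== SKYLINES ==
[[26,16],[27,0]]
[[26,16],[27,6],[34,0]]
[[26,16],[27,6],[34,8],[50,0]]
[[11,11],[20,0],[26,16],[27,6],[34,8],[50,0]]
[[11,11],[20,0],[26,16],[27,6],[33,9],[36,8],[50,0]]
[[11,11],[20,0],[21,9],[26,16],[27,9],[30,6],[33,9],[36,8],[50,0]]
[[11,15],[26,16],[27,9],[30,6],[33,9],[36,8],[50,0]]
[[11,15],[26,16],[27,9],[29,18],[30,6],[33,9],[36,8],[50,0]]
[[11,15],[26,16],[27,9],[29,18],[30,12],[38,8],[50,0]]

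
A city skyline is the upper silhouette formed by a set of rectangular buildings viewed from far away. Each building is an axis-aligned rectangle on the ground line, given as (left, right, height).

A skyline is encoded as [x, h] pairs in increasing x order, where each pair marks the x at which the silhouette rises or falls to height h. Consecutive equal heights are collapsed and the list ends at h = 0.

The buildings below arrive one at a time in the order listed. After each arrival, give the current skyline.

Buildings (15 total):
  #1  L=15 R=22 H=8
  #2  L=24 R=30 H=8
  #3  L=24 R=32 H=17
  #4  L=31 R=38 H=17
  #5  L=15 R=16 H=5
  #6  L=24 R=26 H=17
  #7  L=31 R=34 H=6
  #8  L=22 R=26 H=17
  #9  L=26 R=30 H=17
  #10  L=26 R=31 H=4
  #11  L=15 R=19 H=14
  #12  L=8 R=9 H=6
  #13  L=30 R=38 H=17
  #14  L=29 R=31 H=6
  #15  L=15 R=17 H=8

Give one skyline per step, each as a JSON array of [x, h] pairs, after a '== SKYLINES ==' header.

== SKYLINES ==
[[15,8],[22,0]]
[[15,8],[22,0],[24,8],[30,0]]
[[15,8],[22,0],[24,17],[32,0]]
[[15,8],[22,0],[24,17],[38,0]]
[[15,8],[22,0],[24,17],[38,0]]
[[15,8],[22,0],[24,17],[38,0]]
[[15,8],[22,0],[24,17],[38,0]]
[[15,8],[22,17],[38,0]]
[[15,8],[22,17],[38,0]]
[[15,8],[22,17],[38,0]]
[[15,14],[19,8],[22,17],[38,0]]
[[8,6],[9,0],[15,14],[19,8],[22,17],[38,0]]
[[8,6],[9,0],[15,14],[19,8],[22,17],[38,0]]
[[8,6],[9,0],[15,14],[19,8],[22,17],[38,0]]
[[8,6],[9,0],[15,14],[19,8],[22,17],[38,0]]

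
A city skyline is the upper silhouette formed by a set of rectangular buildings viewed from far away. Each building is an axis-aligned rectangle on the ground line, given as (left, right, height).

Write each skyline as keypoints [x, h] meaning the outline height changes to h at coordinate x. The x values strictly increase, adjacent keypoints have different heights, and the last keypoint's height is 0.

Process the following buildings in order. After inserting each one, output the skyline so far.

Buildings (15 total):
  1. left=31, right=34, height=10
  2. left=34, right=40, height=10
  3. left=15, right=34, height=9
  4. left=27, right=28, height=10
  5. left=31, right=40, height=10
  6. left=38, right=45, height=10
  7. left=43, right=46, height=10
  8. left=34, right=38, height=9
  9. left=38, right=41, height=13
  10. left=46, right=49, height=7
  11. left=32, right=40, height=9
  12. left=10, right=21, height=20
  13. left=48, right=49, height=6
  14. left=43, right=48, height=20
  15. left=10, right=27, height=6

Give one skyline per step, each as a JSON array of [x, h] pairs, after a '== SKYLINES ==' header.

== SKYLINES ==
[[31,10],[34,0]]
[[31,10],[40,0]]
[[15,9],[31,10],[40,0]]
[[15,9],[27,10],[28,9],[31,10],[40,0]]
[[15,9],[27,10],[28,9],[31,10],[40,0]]
[[15,9],[27,10],[28,9],[31,10],[45,0]]
[[15,9],[27,10],[28,9],[31,10],[46,0]]
[[15,9],[27,10],[28,9],[31,10],[46,0]]
[[15,9],[27,10],[28,9],[31,10],[38,13],[41,10],[46,0]]
[[15,9],[27,10],[28,9],[31,10],[38,13],[41,10],[46,7],[49,0]]
[[15,9],[27,10],[28,9],[31,10],[38,13],[41,10],[46,7],[49,0]]
[[10,20],[21,9],[27,10],[28,9],[31,10],[38,13],[41,10],[46,7],[49,0]]
[[10,20],[21,9],[27,10],[28,9],[31,10],[38,13],[41,10],[46,7],[49,0]]
[[10,20],[21,9],[27,10],[28,9],[31,10],[38,13],[41,10],[43,20],[48,7],[49,0]]
[[10,20],[21,9],[27,10],[28,9],[31,10],[38,13],[41,10],[43,20],[48,7],[49,0]]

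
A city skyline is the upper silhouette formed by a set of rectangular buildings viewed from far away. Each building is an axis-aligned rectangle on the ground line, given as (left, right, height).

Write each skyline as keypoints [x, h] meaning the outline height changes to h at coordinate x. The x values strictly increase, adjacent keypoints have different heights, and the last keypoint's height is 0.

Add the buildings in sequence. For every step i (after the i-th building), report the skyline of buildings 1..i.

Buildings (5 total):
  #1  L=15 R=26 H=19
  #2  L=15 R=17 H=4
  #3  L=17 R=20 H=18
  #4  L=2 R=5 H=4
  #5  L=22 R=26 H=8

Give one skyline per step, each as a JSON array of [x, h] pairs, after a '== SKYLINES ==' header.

== SKYLINES ==
[[15,19],[26,0]]
[[15,19],[26,0]]
[[15,19],[26,0]]
[[2,4],[5,0],[15,19],[26,0]]
[[2,4],[5,0],[15,19],[26,0]]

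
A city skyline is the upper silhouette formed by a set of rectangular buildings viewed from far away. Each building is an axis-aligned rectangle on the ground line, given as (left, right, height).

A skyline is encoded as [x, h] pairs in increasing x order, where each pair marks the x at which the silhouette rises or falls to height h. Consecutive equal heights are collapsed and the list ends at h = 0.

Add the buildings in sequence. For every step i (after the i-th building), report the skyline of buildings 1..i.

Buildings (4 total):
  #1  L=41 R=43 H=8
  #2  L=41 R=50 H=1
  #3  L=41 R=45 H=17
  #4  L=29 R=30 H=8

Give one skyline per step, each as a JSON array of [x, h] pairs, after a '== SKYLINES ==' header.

== SKYLINES ==
[[41,8],[43,0]]
[[41,8],[43,1],[50,0]]
[[41,17],[45,1],[50,0]]
[[29,8],[30,0],[41,17],[45,1],[50,0]]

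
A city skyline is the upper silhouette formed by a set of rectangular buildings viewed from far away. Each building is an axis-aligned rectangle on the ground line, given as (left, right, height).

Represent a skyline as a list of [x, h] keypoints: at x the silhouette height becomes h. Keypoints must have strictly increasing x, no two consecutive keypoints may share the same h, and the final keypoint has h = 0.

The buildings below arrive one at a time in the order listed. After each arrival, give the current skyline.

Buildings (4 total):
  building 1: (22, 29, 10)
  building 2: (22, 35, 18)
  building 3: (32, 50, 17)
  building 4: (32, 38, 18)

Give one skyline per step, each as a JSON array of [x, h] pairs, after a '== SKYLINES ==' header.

== SKYLINES ==
[[22,10],[29,0]]
[[22,18],[35,0]]
[[22,18],[35,17],[50,0]]
[[22,18],[38,17],[50,0]]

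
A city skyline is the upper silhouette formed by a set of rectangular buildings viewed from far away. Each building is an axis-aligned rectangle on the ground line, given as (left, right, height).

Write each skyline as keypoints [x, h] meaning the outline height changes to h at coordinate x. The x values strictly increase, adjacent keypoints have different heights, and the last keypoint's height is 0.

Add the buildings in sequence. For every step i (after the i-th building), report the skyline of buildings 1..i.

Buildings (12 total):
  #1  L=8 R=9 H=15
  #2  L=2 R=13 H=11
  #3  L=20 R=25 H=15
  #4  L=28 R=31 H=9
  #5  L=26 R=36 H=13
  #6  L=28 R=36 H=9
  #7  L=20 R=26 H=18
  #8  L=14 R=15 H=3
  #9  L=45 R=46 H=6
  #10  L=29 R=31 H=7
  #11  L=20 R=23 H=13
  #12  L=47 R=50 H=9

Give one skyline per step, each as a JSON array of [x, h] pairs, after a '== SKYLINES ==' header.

== SKYLINES ==
[[8,15],[9,0]]
[[2,11],[8,15],[9,11],[13,0]]
[[2,11],[8,15],[9,11],[13,0],[20,15],[25,0]]
[[2,11],[8,15],[9,11],[13,0],[20,15],[25,0],[28,9],[31,0]]
[[2,11],[8,15],[9,11],[13,0],[20,15],[25,0],[26,13],[36,0]]
[[2,11],[8,15],[9,11],[13,0],[20,15],[25,0],[26,13],[36,0]]
[[2,11],[8,15],[9,11],[13,0],[20,18],[26,13],[36,0]]
[[2,11],[8,15],[9,11],[13,0],[14,3],[15,0],[20,18],[26,13],[36,0]]
[[2,11],[8,15],[9,11],[13,0],[14,3],[15,0],[20,18],[26,13],[36,0],[45,6],[46,0]]
[[2,11],[8,15],[9,11],[13,0],[14,3],[15,0],[20,18],[26,13],[36,0],[45,6],[46,0]]
[[2,11],[8,15],[9,11],[13,0],[14,3],[15,0],[20,18],[26,13],[36,0],[45,6],[46,0]]
[[2,11],[8,15],[9,11],[13,0],[14,3],[15,0],[20,18],[26,13],[36,0],[45,6],[46,0],[47,9],[50,0]]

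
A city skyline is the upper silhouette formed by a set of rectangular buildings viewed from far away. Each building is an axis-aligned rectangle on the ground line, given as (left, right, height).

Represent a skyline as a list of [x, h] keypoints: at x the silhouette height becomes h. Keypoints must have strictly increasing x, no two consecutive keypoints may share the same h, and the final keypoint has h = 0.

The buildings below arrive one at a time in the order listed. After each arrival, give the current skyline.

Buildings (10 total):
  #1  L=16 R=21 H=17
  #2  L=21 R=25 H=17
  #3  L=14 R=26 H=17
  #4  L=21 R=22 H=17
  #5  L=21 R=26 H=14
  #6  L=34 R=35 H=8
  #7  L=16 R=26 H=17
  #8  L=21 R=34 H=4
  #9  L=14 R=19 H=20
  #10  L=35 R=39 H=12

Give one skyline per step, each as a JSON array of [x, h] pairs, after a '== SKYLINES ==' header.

== SKYLINES ==
[[16,17],[21,0]]
[[16,17],[25,0]]
[[14,17],[26,0]]
[[14,17],[26,0]]
[[14,17],[26,0]]
[[14,17],[26,0],[34,8],[35,0]]
[[14,17],[26,0],[34,8],[35,0]]
[[14,17],[26,4],[34,8],[35,0]]
[[14,20],[19,17],[26,4],[34,8],[35,0]]
[[14,20],[19,17],[26,4],[34,8],[35,12],[39,0]]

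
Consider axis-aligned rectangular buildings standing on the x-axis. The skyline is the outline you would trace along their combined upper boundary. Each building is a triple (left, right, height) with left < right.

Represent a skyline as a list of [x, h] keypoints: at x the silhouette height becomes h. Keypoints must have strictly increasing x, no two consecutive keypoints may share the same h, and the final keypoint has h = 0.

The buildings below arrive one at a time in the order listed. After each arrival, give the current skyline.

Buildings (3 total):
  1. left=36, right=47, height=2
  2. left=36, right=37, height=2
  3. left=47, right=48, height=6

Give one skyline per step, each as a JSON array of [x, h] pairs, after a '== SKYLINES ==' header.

== SKYLINES ==
[[36,2],[47,0]]
[[36,2],[47,0]]
[[36,2],[47,6],[48,0]]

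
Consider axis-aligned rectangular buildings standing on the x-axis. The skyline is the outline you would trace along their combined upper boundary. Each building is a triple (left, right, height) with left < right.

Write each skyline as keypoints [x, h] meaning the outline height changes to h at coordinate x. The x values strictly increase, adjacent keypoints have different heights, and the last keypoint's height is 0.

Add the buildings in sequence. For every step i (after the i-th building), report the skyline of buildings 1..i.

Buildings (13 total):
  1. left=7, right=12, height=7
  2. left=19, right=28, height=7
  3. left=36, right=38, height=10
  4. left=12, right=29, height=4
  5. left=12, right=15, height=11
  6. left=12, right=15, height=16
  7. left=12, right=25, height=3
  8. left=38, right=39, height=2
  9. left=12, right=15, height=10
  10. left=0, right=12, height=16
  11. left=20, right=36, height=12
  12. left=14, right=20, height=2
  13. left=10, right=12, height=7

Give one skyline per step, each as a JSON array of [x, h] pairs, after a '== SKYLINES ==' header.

== SKYLINES ==
[[7,7],[12,0]]
[[7,7],[12,0],[19,7],[28,0]]
[[7,7],[12,0],[19,7],[28,0],[36,10],[38,0]]
[[7,7],[12,4],[19,7],[28,4],[29,0],[36,10],[38,0]]
[[7,7],[12,11],[15,4],[19,7],[28,4],[29,0],[36,10],[38,0]]
[[7,7],[12,16],[15,4],[19,7],[28,4],[29,0],[36,10],[38,0]]
[[7,7],[12,16],[15,4],[19,7],[28,4],[29,0],[36,10],[38,0]]
[[7,7],[12,16],[15,4],[19,7],[28,4],[29,0],[36,10],[38,2],[39,0]]
[[7,7],[12,16],[15,4],[19,7],[28,4],[29,0],[36,10],[38,2],[39,0]]
[[0,16],[15,4],[19,7],[28,4],[29,0],[36,10],[38,2],[39,0]]
[[0,16],[15,4],[19,7],[20,12],[36,10],[38,2],[39,0]]
[[0,16],[15,4],[19,7],[20,12],[36,10],[38,2],[39,0]]
[[0,16],[15,4],[19,7],[20,12],[36,10],[38,2],[39,0]]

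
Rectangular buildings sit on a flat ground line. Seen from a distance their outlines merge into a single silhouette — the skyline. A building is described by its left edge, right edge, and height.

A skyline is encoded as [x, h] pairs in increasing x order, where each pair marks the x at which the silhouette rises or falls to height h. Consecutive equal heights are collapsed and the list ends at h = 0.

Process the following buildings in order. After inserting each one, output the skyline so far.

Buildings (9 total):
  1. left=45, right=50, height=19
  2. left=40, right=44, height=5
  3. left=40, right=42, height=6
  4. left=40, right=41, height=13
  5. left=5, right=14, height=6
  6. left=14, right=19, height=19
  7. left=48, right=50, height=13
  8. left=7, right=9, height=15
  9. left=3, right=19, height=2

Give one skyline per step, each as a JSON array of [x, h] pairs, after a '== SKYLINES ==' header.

== SKYLINES ==
[[45,19],[50,0]]
[[40,5],[44,0],[45,19],[50,0]]
[[40,6],[42,5],[44,0],[45,19],[50,0]]
[[40,13],[41,6],[42,5],[44,0],[45,19],[50,0]]
[[5,6],[14,0],[40,13],[41,6],[42,5],[44,0],[45,19],[50,0]]
[[5,6],[14,19],[19,0],[40,13],[41,6],[42,5],[44,0],[45,19],[50,0]]
[[5,6],[14,19],[19,0],[40,13],[41,6],[42,5],[44,0],[45,19],[50,0]]
[[5,6],[7,15],[9,6],[14,19],[19,0],[40,13],[41,6],[42,5],[44,0],[45,19],[50,0]]
[[3,2],[5,6],[7,15],[9,6],[14,19],[19,0],[40,13],[41,6],[42,5],[44,0],[45,19],[50,0]]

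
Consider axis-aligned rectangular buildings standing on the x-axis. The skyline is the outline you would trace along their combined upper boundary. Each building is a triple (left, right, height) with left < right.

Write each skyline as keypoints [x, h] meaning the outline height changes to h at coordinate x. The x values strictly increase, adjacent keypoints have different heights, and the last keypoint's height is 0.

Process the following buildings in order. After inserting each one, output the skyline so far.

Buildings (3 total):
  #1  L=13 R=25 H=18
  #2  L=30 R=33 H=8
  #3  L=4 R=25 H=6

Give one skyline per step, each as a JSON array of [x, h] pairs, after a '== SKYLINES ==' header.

== SKYLINES ==
[[13,18],[25,0]]
[[13,18],[25,0],[30,8],[33,0]]
[[4,6],[13,18],[25,0],[30,8],[33,0]]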